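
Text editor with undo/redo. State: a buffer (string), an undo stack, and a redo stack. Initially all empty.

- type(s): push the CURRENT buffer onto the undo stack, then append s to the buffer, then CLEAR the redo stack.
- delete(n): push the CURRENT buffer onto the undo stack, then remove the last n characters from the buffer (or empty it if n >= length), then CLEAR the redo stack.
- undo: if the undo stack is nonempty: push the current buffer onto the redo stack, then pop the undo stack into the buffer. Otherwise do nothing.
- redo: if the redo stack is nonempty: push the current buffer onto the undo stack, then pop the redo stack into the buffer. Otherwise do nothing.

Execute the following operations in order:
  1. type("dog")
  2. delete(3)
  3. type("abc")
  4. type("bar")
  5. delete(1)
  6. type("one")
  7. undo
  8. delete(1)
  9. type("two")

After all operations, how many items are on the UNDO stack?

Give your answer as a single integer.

Answer: 7

Derivation:
After op 1 (type): buf='dog' undo_depth=1 redo_depth=0
After op 2 (delete): buf='(empty)' undo_depth=2 redo_depth=0
After op 3 (type): buf='abc' undo_depth=3 redo_depth=0
After op 4 (type): buf='abcbar' undo_depth=4 redo_depth=0
After op 5 (delete): buf='abcba' undo_depth=5 redo_depth=0
After op 6 (type): buf='abcbaone' undo_depth=6 redo_depth=0
After op 7 (undo): buf='abcba' undo_depth=5 redo_depth=1
After op 8 (delete): buf='abcb' undo_depth=6 redo_depth=0
After op 9 (type): buf='abcbtwo' undo_depth=7 redo_depth=0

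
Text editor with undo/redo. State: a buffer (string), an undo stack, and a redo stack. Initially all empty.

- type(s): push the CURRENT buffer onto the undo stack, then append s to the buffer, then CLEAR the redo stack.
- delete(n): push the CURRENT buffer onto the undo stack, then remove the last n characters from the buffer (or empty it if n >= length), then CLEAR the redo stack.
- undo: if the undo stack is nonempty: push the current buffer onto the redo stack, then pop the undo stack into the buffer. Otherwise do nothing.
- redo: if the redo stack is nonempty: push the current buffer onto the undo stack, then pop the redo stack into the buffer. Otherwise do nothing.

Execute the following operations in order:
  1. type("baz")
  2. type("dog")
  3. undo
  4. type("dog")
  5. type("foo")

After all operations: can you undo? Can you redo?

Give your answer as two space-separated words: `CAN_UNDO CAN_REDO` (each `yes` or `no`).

After op 1 (type): buf='baz' undo_depth=1 redo_depth=0
After op 2 (type): buf='bazdog' undo_depth=2 redo_depth=0
After op 3 (undo): buf='baz' undo_depth=1 redo_depth=1
After op 4 (type): buf='bazdog' undo_depth=2 redo_depth=0
After op 5 (type): buf='bazdogfoo' undo_depth=3 redo_depth=0

Answer: yes no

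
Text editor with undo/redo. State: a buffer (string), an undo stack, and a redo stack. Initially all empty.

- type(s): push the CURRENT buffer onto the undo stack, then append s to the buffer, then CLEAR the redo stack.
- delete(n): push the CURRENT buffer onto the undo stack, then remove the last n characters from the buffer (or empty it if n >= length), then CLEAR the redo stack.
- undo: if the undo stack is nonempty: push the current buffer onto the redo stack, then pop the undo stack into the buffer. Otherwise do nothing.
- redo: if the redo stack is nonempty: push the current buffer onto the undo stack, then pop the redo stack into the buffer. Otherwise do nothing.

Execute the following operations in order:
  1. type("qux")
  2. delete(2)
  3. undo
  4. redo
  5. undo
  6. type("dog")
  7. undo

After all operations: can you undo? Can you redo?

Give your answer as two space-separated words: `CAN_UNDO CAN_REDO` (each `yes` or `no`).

After op 1 (type): buf='qux' undo_depth=1 redo_depth=0
After op 2 (delete): buf='q' undo_depth=2 redo_depth=0
After op 3 (undo): buf='qux' undo_depth=1 redo_depth=1
After op 4 (redo): buf='q' undo_depth=2 redo_depth=0
After op 5 (undo): buf='qux' undo_depth=1 redo_depth=1
After op 6 (type): buf='quxdog' undo_depth=2 redo_depth=0
After op 7 (undo): buf='qux' undo_depth=1 redo_depth=1

Answer: yes yes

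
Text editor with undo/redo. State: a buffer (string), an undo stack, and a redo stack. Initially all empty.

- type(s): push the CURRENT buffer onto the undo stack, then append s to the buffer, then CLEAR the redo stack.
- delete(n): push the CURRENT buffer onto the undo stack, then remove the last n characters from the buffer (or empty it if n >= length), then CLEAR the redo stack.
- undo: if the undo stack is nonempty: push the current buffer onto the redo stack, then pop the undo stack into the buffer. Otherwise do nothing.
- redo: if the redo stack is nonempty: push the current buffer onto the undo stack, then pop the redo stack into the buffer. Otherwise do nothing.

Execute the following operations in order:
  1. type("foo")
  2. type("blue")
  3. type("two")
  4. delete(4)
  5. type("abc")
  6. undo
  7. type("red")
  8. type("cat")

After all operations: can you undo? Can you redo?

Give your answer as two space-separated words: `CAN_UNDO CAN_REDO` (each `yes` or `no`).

Answer: yes no

Derivation:
After op 1 (type): buf='foo' undo_depth=1 redo_depth=0
After op 2 (type): buf='fooblue' undo_depth=2 redo_depth=0
After op 3 (type): buf='foobluetwo' undo_depth=3 redo_depth=0
After op 4 (delete): buf='fooblu' undo_depth=4 redo_depth=0
After op 5 (type): buf='foobluabc' undo_depth=5 redo_depth=0
After op 6 (undo): buf='fooblu' undo_depth=4 redo_depth=1
After op 7 (type): buf='fooblured' undo_depth=5 redo_depth=0
After op 8 (type): buf='foobluredcat' undo_depth=6 redo_depth=0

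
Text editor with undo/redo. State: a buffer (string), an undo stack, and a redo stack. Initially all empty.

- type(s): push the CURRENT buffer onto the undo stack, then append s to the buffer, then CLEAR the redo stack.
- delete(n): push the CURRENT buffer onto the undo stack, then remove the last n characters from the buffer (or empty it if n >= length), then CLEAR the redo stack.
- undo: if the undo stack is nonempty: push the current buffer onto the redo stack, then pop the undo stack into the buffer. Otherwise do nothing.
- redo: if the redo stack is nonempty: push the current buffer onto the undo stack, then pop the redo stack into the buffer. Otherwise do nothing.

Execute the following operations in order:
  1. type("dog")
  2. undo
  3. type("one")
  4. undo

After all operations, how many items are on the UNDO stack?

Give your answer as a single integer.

After op 1 (type): buf='dog' undo_depth=1 redo_depth=0
After op 2 (undo): buf='(empty)' undo_depth=0 redo_depth=1
After op 3 (type): buf='one' undo_depth=1 redo_depth=0
After op 4 (undo): buf='(empty)' undo_depth=0 redo_depth=1

Answer: 0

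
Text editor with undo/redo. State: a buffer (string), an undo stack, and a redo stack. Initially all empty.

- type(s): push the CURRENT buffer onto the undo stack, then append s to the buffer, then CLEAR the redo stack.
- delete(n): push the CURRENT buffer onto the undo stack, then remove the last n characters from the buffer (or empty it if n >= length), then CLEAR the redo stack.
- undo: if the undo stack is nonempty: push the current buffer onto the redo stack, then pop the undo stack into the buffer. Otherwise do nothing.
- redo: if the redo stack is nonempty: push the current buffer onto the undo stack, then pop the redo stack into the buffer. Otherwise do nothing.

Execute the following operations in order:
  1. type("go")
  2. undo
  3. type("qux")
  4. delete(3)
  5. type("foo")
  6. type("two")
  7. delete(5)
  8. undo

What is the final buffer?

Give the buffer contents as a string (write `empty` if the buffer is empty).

After op 1 (type): buf='go' undo_depth=1 redo_depth=0
After op 2 (undo): buf='(empty)' undo_depth=0 redo_depth=1
After op 3 (type): buf='qux' undo_depth=1 redo_depth=0
After op 4 (delete): buf='(empty)' undo_depth=2 redo_depth=0
After op 5 (type): buf='foo' undo_depth=3 redo_depth=0
After op 6 (type): buf='footwo' undo_depth=4 redo_depth=0
After op 7 (delete): buf='f' undo_depth=5 redo_depth=0
After op 8 (undo): buf='footwo' undo_depth=4 redo_depth=1

Answer: footwo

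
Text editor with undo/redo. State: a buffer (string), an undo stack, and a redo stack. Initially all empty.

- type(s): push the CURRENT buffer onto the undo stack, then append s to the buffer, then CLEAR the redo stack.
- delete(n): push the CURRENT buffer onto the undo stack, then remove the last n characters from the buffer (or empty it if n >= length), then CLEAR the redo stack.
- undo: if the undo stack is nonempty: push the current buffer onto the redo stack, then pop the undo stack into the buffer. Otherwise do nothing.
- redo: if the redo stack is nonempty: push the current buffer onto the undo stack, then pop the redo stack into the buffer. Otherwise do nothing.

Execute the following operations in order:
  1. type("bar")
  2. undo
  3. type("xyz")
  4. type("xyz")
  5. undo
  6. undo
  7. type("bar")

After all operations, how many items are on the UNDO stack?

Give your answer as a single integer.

After op 1 (type): buf='bar' undo_depth=1 redo_depth=0
After op 2 (undo): buf='(empty)' undo_depth=0 redo_depth=1
After op 3 (type): buf='xyz' undo_depth=1 redo_depth=0
After op 4 (type): buf='xyzxyz' undo_depth=2 redo_depth=0
After op 5 (undo): buf='xyz' undo_depth=1 redo_depth=1
After op 6 (undo): buf='(empty)' undo_depth=0 redo_depth=2
After op 7 (type): buf='bar' undo_depth=1 redo_depth=0

Answer: 1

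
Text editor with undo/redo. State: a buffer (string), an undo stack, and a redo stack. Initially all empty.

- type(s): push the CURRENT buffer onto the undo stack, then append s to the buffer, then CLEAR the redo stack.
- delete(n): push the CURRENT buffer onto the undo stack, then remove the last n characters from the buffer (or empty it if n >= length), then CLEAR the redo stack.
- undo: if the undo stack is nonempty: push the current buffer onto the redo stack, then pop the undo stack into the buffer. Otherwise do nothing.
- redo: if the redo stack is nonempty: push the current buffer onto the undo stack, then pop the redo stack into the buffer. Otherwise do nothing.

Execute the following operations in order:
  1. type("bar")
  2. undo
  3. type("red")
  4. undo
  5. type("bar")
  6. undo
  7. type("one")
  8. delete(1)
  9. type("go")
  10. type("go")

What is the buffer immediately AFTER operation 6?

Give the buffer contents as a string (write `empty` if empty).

Answer: empty

Derivation:
After op 1 (type): buf='bar' undo_depth=1 redo_depth=0
After op 2 (undo): buf='(empty)' undo_depth=0 redo_depth=1
After op 3 (type): buf='red' undo_depth=1 redo_depth=0
After op 4 (undo): buf='(empty)' undo_depth=0 redo_depth=1
After op 5 (type): buf='bar' undo_depth=1 redo_depth=0
After op 6 (undo): buf='(empty)' undo_depth=0 redo_depth=1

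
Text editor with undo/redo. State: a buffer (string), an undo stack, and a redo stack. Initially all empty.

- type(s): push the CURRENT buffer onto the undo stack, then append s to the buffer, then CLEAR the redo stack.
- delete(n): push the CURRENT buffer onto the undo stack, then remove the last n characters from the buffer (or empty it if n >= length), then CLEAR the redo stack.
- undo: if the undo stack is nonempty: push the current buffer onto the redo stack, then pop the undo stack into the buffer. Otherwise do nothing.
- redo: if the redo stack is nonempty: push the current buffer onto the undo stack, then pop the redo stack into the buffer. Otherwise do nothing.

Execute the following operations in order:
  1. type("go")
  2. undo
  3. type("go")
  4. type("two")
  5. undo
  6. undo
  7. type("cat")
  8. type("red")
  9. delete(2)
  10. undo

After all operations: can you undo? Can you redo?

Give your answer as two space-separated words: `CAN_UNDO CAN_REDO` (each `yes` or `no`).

Answer: yes yes

Derivation:
After op 1 (type): buf='go' undo_depth=1 redo_depth=0
After op 2 (undo): buf='(empty)' undo_depth=0 redo_depth=1
After op 3 (type): buf='go' undo_depth=1 redo_depth=0
After op 4 (type): buf='gotwo' undo_depth=2 redo_depth=0
After op 5 (undo): buf='go' undo_depth=1 redo_depth=1
After op 6 (undo): buf='(empty)' undo_depth=0 redo_depth=2
After op 7 (type): buf='cat' undo_depth=1 redo_depth=0
After op 8 (type): buf='catred' undo_depth=2 redo_depth=0
After op 9 (delete): buf='catr' undo_depth=3 redo_depth=0
After op 10 (undo): buf='catred' undo_depth=2 redo_depth=1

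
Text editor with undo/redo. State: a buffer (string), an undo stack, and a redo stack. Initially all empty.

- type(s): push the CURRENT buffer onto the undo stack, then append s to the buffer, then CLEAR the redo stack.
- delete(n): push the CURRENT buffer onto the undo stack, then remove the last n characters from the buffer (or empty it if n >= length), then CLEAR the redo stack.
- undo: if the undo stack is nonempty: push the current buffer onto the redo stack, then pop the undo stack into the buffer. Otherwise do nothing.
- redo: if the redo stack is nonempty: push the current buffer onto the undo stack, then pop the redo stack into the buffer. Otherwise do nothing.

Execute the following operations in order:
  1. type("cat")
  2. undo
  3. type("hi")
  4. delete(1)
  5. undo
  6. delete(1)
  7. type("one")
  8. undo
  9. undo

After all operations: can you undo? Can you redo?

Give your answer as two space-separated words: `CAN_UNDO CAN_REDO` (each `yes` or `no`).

After op 1 (type): buf='cat' undo_depth=1 redo_depth=0
After op 2 (undo): buf='(empty)' undo_depth=0 redo_depth=1
After op 3 (type): buf='hi' undo_depth=1 redo_depth=0
After op 4 (delete): buf='h' undo_depth=2 redo_depth=0
After op 5 (undo): buf='hi' undo_depth=1 redo_depth=1
After op 6 (delete): buf='h' undo_depth=2 redo_depth=0
After op 7 (type): buf='hone' undo_depth=3 redo_depth=0
After op 8 (undo): buf='h' undo_depth=2 redo_depth=1
After op 9 (undo): buf='hi' undo_depth=1 redo_depth=2

Answer: yes yes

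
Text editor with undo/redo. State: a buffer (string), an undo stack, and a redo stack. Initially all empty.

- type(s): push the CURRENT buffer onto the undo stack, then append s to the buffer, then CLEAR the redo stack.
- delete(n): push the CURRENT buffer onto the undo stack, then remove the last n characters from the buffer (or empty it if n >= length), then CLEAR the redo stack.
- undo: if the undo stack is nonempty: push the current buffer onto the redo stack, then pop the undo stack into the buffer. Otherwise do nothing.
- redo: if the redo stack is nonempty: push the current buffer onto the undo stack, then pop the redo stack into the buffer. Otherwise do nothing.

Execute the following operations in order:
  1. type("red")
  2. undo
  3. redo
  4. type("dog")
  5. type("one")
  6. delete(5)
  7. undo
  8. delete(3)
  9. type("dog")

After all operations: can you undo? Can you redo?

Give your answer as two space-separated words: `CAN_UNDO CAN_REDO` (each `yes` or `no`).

After op 1 (type): buf='red' undo_depth=1 redo_depth=0
After op 2 (undo): buf='(empty)' undo_depth=0 redo_depth=1
After op 3 (redo): buf='red' undo_depth=1 redo_depth=0
After op 4 (type): buf='reddog' undo_depth=2 redo_depth=0
After op 5 (type): buf='reddogone' undo_depth=3 redo_depth=0
After op 6 (delete): buf='redd' undo_depth=4 redo_depth=0
After op 7 (undo): buf='reddogone' undo_depth=3 redo_depth=1
After op 8 (delete): buf='reddog' undo_depth=4 redo_depth=0
After op 9 (type): buf='reddogdog' undo_depth=5 redo_depth=0

Answer: yes no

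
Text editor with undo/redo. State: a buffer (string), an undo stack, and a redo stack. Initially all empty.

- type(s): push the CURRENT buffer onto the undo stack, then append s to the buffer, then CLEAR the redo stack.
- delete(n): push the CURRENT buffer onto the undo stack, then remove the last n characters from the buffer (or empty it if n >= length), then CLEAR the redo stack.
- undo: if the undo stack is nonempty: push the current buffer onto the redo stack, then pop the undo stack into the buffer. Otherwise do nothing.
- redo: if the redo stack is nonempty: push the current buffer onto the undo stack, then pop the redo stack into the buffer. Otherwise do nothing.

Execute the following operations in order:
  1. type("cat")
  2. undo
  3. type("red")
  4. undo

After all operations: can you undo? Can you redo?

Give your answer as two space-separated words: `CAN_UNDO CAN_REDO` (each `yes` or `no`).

Answer: no yes

Derivation:
After op 1 (type): buf='cat' undo_depth=1 redo_depth=0
After op 2 (undo): buf='(empty)' undo_depth=0 redo_depth=1
After op 3 (type): buf='red' undo_depth=1 redo_depth=0
After op 4 (undo): buf='(empty)' undo_depth=0 redo_depth=1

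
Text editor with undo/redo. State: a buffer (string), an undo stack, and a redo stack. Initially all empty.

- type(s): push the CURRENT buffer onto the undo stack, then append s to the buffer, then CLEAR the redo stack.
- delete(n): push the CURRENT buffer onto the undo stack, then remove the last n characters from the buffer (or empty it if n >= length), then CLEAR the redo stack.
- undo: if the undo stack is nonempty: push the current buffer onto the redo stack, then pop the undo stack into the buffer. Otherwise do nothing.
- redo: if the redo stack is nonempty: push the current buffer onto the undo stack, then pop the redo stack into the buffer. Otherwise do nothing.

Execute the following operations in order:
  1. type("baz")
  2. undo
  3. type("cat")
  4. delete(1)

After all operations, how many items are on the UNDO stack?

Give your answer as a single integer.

After op 1 (type): buf='baz' undo_depth=1 redo_depth=0
After op 2 (undo): buf='(empty)' undo_depth=0 redo_depth=1
After op 3 (type): buf='cat' undo_depth=1 redo_depth=0
After op 4 (delete): buf='ca' undo_depth=2 redo_depth=0

Answer: 2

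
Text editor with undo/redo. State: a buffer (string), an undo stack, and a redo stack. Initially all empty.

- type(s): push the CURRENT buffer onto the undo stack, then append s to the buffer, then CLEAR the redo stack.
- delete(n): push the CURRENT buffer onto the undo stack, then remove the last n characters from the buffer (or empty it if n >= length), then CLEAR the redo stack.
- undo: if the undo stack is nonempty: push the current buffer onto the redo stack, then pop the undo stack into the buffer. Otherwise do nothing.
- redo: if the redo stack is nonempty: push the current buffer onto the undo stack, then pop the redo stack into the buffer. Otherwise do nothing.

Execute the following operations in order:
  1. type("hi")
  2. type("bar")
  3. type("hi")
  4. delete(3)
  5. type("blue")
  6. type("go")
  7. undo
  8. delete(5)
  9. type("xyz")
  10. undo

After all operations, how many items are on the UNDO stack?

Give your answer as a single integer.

After op 1 (type): buf='hi' undo_depth=1 redo_depth=0
After op 2 (type): buf='hibar' undo_depth=2 redo_depth=0
After op 3 (type): buf='hibarhi' undo_depth=3 redo_depth=0
After op 4 (delete): buf='hiba' undo_depth=4 redo_depth=0
After op 5 (type): buf='hibablue' undo_depth=5 redo_depth=0
After op 6 (type): buf='hibabluego' undo_depth=6 redo_depth=0
After op 7 (undo): buf='hibablue' undo_depth=5 redo_depth=1
After op 8 (delete): buf='hib' undo_depth=6 redo_depth=0
After op 9 (type): buf='hibxyz' undo_depth=7 redo_depth=0
After op 10 (undo): buf='hib' undo_depth=6 redo_depth=1

Answer: 6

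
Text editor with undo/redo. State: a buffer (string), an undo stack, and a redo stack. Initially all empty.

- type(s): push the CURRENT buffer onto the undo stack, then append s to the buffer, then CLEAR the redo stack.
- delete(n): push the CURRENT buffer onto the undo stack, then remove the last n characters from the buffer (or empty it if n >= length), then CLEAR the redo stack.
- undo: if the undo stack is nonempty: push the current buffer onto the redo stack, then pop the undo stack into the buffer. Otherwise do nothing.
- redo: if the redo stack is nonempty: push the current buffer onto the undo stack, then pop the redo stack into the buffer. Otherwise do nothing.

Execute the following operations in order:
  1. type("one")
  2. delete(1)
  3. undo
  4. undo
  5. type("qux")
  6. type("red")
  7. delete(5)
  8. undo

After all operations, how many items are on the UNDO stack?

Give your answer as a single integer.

Answer: 2

Derivation:
After op 1 (type): buf='one' undo_depth=1 redo_depth=0
After op 2 (delete): buf='on' undo_depth=2 redo_depth=0
After op 3 (undo): buf='one' undo_depth=1 redo_depth=1
After op 4 (undo): buf='(empty)' undo_depth=0 redo_depth=2
After op 5 (type): buf='qux' undo_depth=1 redo_depth=0
After op 6 (type): buf='quxred' undo_depth=2 redo_depth=0
After op 7 (delete): buf='q' undo_depth=3 redo_depth=0
After op 8 (undo): buf='quxred' undo_depth=2 redo_depth=1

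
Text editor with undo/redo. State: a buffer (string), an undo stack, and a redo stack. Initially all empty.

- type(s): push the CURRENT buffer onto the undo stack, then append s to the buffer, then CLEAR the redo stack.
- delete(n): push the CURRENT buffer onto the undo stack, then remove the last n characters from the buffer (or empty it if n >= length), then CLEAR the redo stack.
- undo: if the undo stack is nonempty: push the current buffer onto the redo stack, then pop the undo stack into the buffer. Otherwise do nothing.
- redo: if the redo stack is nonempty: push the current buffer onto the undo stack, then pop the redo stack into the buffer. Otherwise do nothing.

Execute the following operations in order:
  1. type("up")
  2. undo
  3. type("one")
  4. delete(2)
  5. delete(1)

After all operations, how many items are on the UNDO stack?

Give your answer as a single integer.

Answer: 3

Derivation:
After op 1 (type): buf='up' undo_depth=1 redo_depth=0
After op 2 (undo): buf='(empty)' undo_depth=0 redo_depth=1
After op 3 (type): buf='one' undo_depth=1 redo_depth=0
After op 4 (delete): buf='o' undo_depth=2 redo_depth=0
After op 5 (delete): buf='(empty)' undo_depth=3 redo_depth=0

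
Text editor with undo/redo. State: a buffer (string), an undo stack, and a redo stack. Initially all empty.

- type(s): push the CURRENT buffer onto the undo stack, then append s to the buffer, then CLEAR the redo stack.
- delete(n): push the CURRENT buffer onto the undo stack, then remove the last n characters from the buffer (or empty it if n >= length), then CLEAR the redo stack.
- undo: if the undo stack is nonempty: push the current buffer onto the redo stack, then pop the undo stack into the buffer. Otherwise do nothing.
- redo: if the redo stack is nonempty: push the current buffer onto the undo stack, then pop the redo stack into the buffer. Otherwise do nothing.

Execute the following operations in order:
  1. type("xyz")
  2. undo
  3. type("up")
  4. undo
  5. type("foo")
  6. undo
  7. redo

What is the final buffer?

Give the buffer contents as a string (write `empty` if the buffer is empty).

Answer: foo

Derivation:
After op 1 (type): buf='xyz' undo_depth=1 redo_depth=0
After op 2 (undo): buf='(empty)' undo_depth=0 redo_depth=1
After op 3 (type): buf='up' undo_depth=1 redo_depth=0
After op 4 (undo): buf='(empty)' undo_depth=0 redo_depth=1
After op 5 (type): buf='foo' undo_depth=1 redo_depth=0
After op 6 (undo): buf='(empty)' undo_depth=0 redo_depth=1
After op 7 (redo): buf='foo' undo_depth=1 redo_depth=0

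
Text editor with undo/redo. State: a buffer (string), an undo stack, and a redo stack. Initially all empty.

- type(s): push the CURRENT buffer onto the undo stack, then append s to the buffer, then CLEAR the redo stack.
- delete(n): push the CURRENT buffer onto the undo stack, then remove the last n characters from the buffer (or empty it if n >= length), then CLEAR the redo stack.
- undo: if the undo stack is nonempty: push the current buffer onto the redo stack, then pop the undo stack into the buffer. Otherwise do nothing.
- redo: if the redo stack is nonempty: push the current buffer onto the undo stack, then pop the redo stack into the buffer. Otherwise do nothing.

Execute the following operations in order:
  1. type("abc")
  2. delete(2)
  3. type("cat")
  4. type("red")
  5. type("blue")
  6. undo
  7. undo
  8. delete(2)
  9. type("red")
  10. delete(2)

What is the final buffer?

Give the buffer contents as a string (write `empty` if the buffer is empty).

Answer: acr

Derivation:
After op 1 (type): buf='abc' undo_depth=1 redo_depth=0
After op 2 (delete): buf='a' undo_depth=2 redo_depth=0
After op 3 (type): buf='acat' undo_depth=3 redo_depth=0
After op 4 (type): buf='acatred' undo_depth=4 redo_depth=0
After op 5 (type): buf='acatredblue' undo_depth=5 redo_depth=0
After op 6 (undo): buf='acatred' undo_depth=4 redo_depth=1
After op 7 (undo): buf='acat' undo_depth=3 redo_depth=2
After op 8 (delete): buf='ac' undo_depth=4 redo_depth=0
After op 9 (type): buf='acred' undo_depth=5 redo_depth=0
After op 10 (delete): buf='acr' undo_depth=6 redo_depth=0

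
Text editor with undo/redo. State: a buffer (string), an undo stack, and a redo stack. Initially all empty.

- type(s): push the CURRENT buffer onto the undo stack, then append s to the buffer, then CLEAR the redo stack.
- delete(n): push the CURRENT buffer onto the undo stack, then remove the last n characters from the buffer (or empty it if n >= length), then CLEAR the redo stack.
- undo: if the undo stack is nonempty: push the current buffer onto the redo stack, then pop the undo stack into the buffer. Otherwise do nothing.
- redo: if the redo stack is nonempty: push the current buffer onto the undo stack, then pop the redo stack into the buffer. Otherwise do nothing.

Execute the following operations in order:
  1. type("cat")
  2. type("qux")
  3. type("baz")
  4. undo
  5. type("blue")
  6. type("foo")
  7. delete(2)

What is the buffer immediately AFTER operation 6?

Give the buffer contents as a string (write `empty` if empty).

After op 1 (type): buf='cat' undo_depth=1 redo_depth=0
After op 2 (type): buf='catqux' undo_depth=2 redo_depth=0
After op 3 (type): buf='catquxbaz' undo_depth=3 redo_depth=0
After op 4 (undo): buf='catqux' undo_depth=2 redo_depth=1
After op 5 (type): buf='catquxblue' undo_depth=3 redo_depth=0
After op 6 (type): buf='catquxbluefoo' undo_depth=4 redo_depth=0

Answer: catquxbluefoo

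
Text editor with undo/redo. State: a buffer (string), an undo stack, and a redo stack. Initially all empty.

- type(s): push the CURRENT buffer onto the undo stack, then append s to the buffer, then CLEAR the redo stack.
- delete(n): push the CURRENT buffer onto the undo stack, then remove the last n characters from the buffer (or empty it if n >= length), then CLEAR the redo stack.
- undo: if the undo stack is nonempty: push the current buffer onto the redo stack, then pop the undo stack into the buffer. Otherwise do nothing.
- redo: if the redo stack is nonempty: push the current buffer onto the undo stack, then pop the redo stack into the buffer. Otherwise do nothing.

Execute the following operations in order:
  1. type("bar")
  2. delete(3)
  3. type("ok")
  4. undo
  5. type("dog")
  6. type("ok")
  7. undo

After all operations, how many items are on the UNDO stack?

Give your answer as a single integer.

Answer: 3

Derivation:
After op 1 (type): buf='bar' undo_depth=1 redo_depth=0
After op 2 (delete): buf='(empty)' undo_depth=2 redo_depth=0
After op 3 (type): buf='ok' undo_depth=3 redo_depth=0
After op 4 (undo): buf='(empty)' undo_depth=2 redo_depth=1
After op 5 (type): buf='dog' undo_depth=3 redo_depth=0
After op 6 (type): buf='dogok' undo_depth=4 redo_depth=0
After op 7 (undo): buf='dog' undo_depth=3 redo_depth=1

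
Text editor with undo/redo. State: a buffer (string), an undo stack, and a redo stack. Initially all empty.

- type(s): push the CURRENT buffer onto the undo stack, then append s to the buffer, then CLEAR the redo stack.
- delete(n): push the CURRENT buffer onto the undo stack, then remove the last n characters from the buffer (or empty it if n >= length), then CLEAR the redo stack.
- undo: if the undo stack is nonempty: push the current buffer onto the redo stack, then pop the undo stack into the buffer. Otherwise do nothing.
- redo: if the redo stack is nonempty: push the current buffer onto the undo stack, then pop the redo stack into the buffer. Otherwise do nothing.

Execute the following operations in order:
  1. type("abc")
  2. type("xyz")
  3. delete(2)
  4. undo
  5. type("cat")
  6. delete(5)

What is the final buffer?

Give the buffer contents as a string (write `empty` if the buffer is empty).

Answer: abcx

Derivation:
After op 1 (type): buf='abc' undo_depth=1 redo_depth=0
After op 2 (type): buf='abcxyz' undo_depth=2 redo_depth=0
After op 3 (delete): buf='abcx' undo_depth=3 redo_depth=0
After op 4 (undo): buf='abcxyz' undo_depth=2 redo_depth=1
After op 5 (type): buf='abcxyzcat' undo_depth=3 redo_depth=0
After op 6 (delete): buf='abcx' undo_depth=4 redo_depth=0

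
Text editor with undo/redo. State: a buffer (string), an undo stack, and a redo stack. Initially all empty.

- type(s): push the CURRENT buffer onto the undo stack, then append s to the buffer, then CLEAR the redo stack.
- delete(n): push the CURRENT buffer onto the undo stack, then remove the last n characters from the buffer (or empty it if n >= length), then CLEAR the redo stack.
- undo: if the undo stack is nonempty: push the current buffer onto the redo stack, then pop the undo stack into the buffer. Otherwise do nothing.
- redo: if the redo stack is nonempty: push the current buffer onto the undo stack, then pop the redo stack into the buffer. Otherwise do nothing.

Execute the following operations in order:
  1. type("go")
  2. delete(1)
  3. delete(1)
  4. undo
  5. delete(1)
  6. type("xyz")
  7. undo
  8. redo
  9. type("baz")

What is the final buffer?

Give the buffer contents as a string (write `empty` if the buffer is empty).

Answer: xyzbaz

Derivation:
After op 1 (type): buf='go' undo_depth=1 redo_depth=0
After op 2 (delete): buf='g' undo_depth=2 redo_depth=0
After op 3 (delete): buf='(empty)' undo_depth=3 redo_depth=0
After op 4 (undo): buf='g' undo_depth=2 redo_depth=1
After op 5 (delete): buf='(empty)' undo_depth=3 redo_depth=0
After op 6 (type): buf='xyz' undo_depth=4 redo_depth=0
After op 7 (undo): buf='(empty)' undo_depth=3 redo_depth=1
After op 8 (redo): buf='xyz' undo_depth=4 redo_depth=0
After op 9 (type): buf='xyzbaz' undo_depth=5 redo_depth=0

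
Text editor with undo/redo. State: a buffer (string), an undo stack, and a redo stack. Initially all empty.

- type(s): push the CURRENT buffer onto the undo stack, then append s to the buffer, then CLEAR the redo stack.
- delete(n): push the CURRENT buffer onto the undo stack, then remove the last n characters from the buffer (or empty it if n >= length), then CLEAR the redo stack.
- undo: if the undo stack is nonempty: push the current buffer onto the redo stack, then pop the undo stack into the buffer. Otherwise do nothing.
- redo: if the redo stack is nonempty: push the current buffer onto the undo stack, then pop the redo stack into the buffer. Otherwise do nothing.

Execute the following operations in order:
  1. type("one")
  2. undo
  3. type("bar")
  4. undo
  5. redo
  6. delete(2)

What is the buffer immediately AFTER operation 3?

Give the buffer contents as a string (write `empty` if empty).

After op 1 (type): buf='one' undo_depth=1 redo_depth=0
After op 2 (undo): buf='(empty)' undo_depth=0 redo_depth=1
After op 3 (type): buf='bar' undo_depth=1 redo_depth=0

Answer: bar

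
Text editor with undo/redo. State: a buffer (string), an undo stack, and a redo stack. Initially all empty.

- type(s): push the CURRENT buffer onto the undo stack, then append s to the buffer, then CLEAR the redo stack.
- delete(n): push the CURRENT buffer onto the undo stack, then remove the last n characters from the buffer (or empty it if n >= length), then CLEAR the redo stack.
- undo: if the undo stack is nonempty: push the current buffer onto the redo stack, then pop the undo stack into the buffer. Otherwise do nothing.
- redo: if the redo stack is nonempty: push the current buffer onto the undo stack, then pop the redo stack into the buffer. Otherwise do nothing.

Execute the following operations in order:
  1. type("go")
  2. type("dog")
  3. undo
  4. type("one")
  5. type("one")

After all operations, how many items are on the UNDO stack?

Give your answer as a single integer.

Answer: 3

Derivation:
After op 1 (type): buf='go' undo_depth=1 redo_depth=0
After op 2 (type): buf='godog' undo_depth=2 redo_depth=0
After op 3 (undo): buf='go' undo_depth=1 redo_depth=1
After op 4 (type): buf='goone' undo_depth=2 redo_depth=0
After op 5 (type): buf='gooneone' undo_depth=3 redo_depth=0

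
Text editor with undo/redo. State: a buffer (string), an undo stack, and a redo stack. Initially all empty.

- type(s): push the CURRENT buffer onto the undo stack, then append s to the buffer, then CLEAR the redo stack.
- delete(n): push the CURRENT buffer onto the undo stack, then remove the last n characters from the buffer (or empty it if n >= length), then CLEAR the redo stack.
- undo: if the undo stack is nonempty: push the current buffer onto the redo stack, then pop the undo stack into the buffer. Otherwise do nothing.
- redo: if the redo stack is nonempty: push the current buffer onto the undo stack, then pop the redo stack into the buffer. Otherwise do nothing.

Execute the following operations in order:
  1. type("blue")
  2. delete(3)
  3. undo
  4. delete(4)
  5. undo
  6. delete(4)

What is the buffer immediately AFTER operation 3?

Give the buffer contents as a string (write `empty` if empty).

Answer: blue

Derivation:
After op 1 (type): buf='blue' undo_depth=1 redo_depth=0
After op 2 (delete): buf='b' undo_depth=2 redo_depth=0
After op 3 (undo): buf='blue' undo_depth=1 redo_depth=1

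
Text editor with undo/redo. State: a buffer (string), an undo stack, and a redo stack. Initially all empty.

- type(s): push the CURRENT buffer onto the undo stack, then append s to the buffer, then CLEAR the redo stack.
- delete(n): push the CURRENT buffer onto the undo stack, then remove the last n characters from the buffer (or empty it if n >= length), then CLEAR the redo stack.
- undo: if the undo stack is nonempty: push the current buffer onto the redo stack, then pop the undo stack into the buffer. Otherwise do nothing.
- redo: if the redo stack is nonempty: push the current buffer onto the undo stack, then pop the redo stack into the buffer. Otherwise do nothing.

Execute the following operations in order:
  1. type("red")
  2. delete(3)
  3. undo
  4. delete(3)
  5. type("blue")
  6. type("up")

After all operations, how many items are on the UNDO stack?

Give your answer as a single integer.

After op 1 (type): buf='red' undo_depth=1 redo_depth=0
After op 2 (delete): buf='(empty)' undo_depth=2 redo_depth=0
After op 3 (undo): buf='red' undo_depth=1 redo_depth=1
After op 4 (delete): buf='(empty)' undo_depth=2 redo_depth=0
After op 5 (type): buf='blue' undo_depth=3 redo_depth=0
After op 6 (type): buf='blueup' undo_depth=4 redo_depth=0

Answer: 4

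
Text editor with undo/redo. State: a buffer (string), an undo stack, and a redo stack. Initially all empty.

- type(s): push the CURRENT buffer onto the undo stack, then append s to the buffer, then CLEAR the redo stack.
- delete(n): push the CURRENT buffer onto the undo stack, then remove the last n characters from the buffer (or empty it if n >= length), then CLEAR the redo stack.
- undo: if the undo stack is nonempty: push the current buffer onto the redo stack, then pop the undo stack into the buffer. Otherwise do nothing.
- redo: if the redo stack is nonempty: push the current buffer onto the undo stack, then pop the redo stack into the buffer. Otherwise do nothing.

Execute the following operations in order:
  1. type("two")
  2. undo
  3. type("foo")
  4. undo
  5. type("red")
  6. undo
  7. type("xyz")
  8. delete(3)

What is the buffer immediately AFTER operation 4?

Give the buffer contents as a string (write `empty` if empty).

Answer: empty

Derivation:
After op 1 (type): buf='two' undo_depth=1 redo_depth=0
After op 2 (undo): buf='(empty)' undo_depth=0 redo_depth=1
After op 3 (type): buf='foo' undo_depth=1 redo_depth=0
After op 4 (undo): buf='(empty)' undo_depth=0 redo_depth=1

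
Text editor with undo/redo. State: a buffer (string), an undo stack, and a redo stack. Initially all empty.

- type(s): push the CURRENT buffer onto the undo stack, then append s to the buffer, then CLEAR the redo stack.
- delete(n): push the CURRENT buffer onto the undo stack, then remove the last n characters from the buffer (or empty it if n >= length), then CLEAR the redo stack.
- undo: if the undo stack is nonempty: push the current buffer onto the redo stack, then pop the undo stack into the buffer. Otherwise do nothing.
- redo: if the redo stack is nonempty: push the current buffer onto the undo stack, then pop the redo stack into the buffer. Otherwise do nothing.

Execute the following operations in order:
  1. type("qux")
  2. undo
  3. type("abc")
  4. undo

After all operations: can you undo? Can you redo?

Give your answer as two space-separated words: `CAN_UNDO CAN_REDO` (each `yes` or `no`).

After op 1 (type): buf='qux' undo_depth=1 redo_depth=0
After op 2 (undo): buf='(empty)' undo_depth=0 redo_depth=1
After op 3 (type): buf='abc' undo_depth=1 redo_depth=0
After op 4 (undo): buf='(empty)' undo_depth=0 redo_depth=1

Answer: no yes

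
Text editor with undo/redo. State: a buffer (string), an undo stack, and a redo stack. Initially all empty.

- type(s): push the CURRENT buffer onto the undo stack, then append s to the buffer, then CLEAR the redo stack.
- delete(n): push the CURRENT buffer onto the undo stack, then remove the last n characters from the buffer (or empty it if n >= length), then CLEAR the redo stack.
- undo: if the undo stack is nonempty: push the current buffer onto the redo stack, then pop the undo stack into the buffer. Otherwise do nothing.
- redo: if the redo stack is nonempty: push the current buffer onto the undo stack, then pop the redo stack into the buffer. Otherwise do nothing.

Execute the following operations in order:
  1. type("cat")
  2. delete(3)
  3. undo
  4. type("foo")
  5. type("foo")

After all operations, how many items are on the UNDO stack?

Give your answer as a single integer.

Answer: 3

Derivation:
After op 1 (type): buf='cat' undo_depth=1 redo_depth=0
After op 2 (delete): buf='(empty)' undo_depth=2 redo_depth=0
After op 3 (undo): buf='cat' undo_depth=1 redo_depth=1
After op 4 (type): buf='catfoo' undo_depth=2 redo_depth=0
After op 5 (type): buf='catfoofoo' undo_depth=3 redo_depth=0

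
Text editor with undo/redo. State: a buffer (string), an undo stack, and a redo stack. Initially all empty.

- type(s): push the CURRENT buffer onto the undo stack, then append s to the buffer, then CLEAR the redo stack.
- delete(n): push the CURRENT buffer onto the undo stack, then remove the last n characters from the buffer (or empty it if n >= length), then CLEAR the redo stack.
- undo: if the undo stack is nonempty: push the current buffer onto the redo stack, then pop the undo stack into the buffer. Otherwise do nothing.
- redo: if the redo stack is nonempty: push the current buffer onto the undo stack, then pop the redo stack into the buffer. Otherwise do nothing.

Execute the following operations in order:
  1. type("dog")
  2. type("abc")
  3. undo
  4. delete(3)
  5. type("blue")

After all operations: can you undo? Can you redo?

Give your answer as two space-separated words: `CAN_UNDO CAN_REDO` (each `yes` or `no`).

After op 1 (type): buf='dog' undo_depth=1 redo_depth=0
After op 2 (type): buf='dogabc' undo_depth=2 redo_depth=0
After op 3 (undo): buf='dog' undo_depth=1 redo_depth=1
After op 4 (delete): buf='(empty)' undo_depth=2 redo_depth=0
After op 5 (type): buf='blue' undo_depth=3 redo_depth=0

Answer: yes no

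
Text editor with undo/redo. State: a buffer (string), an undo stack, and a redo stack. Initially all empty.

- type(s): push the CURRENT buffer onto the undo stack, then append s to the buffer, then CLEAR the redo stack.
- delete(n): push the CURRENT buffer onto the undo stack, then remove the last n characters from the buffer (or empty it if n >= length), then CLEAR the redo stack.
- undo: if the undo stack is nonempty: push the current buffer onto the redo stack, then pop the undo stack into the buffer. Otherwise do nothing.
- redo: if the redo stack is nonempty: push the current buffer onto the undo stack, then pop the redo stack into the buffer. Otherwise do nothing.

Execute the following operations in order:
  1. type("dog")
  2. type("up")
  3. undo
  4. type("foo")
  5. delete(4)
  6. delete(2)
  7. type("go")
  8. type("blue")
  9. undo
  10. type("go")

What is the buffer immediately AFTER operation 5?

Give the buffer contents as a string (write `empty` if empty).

After op 1 (type): buf='dog' undo_depth=1 redo_depth=0
After op 2 (type): buf='dogup' undo_depth=2 redo_depth=0
After op 3 (undo): buf='dog' undo_depth=1 redo_depth=1
After op 4 (type): buf='dogfoo' undo_depth=2 redo_depth=0
After op 5 (delete): buf='do' undo_depth=3 redo_depth=0

Answer: do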